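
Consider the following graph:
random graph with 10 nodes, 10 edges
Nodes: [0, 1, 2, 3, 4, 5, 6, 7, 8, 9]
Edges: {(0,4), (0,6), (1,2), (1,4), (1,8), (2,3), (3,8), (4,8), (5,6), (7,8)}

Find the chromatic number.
χ(G) = 3

Clique number ω(G) = 3 (lower bound: χ ≥ ω).
The clique on [1, 4, 8] has size 3, forcing χ ≥ 3, and the coloring below uses 3 colors, so χ(G) = 3.
A valid 3-coloring: color 1: [0, 2, 5, 8, 9]; color 2: [3, 4, 6, 7]; color 3: [1].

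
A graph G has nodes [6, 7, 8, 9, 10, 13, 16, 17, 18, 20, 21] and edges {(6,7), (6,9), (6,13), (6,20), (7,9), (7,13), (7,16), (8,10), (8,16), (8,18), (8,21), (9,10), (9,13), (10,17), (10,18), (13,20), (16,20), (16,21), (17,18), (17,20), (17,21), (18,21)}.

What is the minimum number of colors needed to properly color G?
Clique number ω(G) = 4 (lower bound: χ ≥ ω).
The clique on [6, 7, 9, 13] has size 4, forcing χ ≥ 4, and the coloring below uses 4 colors, so χ(G) = 4.
A valid 4-coloring: color 1: [8, 13, 17]; color 2: [7, 10, 20, 21]; color 3: [9, 16, 18]; color 4: [6].

χ(G) = 4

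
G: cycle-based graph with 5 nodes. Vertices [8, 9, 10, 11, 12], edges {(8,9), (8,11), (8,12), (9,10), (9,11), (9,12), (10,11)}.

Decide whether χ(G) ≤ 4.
Yes, G is 4-colorable

A valid 4-coloring: color 1: [9]; color 2: [8, 10]; color 3: [11, 12].
(χ(G) = 3 ≤ 4.)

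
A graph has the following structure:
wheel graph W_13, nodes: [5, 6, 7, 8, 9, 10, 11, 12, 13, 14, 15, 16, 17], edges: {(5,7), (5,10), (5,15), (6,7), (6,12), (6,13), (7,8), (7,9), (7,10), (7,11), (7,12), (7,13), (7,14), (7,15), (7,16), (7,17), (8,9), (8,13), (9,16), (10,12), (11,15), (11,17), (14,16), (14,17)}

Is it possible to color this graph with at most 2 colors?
The clique on vertices [5, 7, 10] has size 3 > 2, so it alone needs 3 colors.

No, G is not 2-colorable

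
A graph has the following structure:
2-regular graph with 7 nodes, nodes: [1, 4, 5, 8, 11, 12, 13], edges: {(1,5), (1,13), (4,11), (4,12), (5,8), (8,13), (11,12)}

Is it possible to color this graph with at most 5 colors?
A valid 5-coloring: color 1: [4, 5, 13]; color 2: [1, 8, 12]; color 3: [11].
(χ(G) = 3 ≤ 5.)

Yes, G is 5-colorable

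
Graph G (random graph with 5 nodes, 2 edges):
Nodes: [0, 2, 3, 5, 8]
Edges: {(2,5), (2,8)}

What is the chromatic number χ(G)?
Clique number ω(G) = 2 (lower bound: χ ≥ ω).
The graph is bipartite (no odd cycle), so 2 colors suffice: χ(G) = 2.
A valid 2-coloring: color 1: [0, 2, 3]; color 2: [5, 8].

χ(G) = 2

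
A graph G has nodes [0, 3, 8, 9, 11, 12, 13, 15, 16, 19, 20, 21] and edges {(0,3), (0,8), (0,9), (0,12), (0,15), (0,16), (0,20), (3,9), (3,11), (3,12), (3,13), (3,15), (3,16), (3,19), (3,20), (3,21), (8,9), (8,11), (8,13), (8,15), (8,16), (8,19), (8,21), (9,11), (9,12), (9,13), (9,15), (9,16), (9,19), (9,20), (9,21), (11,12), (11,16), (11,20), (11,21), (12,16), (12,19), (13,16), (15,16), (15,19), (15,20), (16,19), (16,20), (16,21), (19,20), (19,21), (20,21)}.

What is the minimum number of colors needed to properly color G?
χ(G) = 6

Clique number ω(G) = 6 (lower bound: χ ≥ ω).
The clique on [3, 9, 11, 16, 20, 21] has size 6, forcing χ ≥ 6, and the coloring below uses 6 colors, so χ(G) = 6.
A valid 6-coloring: color 1: [16]; color 2: [9]; color 3: [3, 8]; color 4: [0, 11, 13, 19]; color 5: [12, 20]; color 6: [15, 21].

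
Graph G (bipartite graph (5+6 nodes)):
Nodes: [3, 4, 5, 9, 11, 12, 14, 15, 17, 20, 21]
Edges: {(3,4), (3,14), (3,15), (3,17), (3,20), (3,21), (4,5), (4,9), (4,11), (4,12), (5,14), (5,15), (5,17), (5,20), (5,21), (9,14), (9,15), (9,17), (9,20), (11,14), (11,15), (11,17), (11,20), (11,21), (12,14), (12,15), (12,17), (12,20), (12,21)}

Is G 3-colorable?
Yes, G is 3-colorable

A valid 3-coloring: color 1: [3, 5, 9, 11, 12]; color 2: [4, 14, 15, 17, 20, 21].
(χ(G) = 2 ≤ 3.)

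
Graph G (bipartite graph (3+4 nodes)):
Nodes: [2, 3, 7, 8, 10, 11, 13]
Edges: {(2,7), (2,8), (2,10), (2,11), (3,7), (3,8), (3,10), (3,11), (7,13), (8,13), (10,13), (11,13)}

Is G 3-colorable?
A valid 3-coloring: color 1: [2, 3, 13]; color 2: [7, 8, 10, 11].
(χ(G) = 2 ≤ 3.)

Yes, G is 3-colorable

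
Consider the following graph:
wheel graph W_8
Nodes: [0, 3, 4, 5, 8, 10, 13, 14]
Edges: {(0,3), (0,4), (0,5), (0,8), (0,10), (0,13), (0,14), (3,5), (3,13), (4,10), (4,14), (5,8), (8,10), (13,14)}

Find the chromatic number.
χ(G) = 4

Clique number ω(G) = 3 (lower bound: χ ≥ ω).
Odd cycle [5, 8, 10, 4, 14, 13, 3] needs 3 colors (χ ≥ 3).
Vertex 0 is adjacent to every vertex of [3, 4, 5, 8, 10, 13, 14], which already need 3 colors among themselves, so 0 needs a new color (χ ≥ 4).
The coloring below uses 4 colors, so χ(G) = 4.
A valid 4-coloring: color 1: [0]; color 2: [5, 10, 13]; color 3: [3, 4, 8]; color 4: [14].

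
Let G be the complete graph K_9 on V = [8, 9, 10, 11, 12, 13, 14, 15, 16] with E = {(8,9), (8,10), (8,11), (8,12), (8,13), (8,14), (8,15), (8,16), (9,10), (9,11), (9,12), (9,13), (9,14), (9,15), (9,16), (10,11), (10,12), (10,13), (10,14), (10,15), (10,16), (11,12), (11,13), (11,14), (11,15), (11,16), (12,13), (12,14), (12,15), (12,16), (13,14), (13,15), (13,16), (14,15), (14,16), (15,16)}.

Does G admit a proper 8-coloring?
The clique on vertices [8, 9, 10, 11, 12, 13, 14, 15, 16] has size 9 > 8, so it alone needs 9 colors.

No, G is not 8-colorable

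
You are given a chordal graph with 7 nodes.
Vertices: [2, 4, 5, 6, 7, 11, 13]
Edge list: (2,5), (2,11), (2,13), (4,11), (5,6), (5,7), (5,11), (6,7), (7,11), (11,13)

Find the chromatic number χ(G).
Clique number ω(G) = 3 (lower bound: χ ≥ ω).
The clique on [2, 11, 13] has size 3, forcing χ ≥ 3, and the coloring below uses 3 colors, so χ(G) = 3.
A valid 3-coloring: color 1: [6, 11]; color 2: [4, 5, 13]; color 3: [2, 7].

χ(G) = 3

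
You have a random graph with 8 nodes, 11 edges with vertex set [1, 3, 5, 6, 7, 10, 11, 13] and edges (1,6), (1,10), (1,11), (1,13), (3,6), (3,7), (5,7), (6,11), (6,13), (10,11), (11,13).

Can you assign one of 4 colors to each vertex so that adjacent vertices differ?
Yes, G is 4-colorable

A valid 4-coloring: color 1: [3, 5, 11]; color 2: [1, 7]; color 3: [6, 10]; color 4: [13].
(χ(G) = 4 ≤ 4.)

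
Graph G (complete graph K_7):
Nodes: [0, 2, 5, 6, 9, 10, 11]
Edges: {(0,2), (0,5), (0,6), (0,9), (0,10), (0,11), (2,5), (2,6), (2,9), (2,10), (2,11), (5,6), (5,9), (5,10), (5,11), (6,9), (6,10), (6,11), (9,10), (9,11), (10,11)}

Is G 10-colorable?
Yes, G is 10-colorable

A valid 10-coloring: color 1: [9]; color 2: [10]; color 3: [6]; color 4: [5]; color 5: [2]; color 6: [11]; color 7: [0].
(χ(G) = 7 ≤ 10.)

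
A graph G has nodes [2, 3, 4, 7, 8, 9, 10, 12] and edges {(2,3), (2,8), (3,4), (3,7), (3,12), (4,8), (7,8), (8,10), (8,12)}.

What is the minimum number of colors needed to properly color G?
Clique number ω(G) = 2 (lower bound: χ ≥ ω).
The graph is bipartite (no odd cycle), so 2 colors suffice: χ(G) = 2.
A valid 2-coloring: color 1: [3, 8, 9]; color 2: [2, 4, 7, 10, 12].

χ(G) = 2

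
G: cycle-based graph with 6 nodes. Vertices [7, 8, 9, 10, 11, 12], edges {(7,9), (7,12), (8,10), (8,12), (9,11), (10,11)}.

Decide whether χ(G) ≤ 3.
Yes, G is 3-colorable

A valid 3-coloring: color 1: [9, 10, 12]; color 2: [7, 8, 11].
(χ(G) = 2 ≤ 3.)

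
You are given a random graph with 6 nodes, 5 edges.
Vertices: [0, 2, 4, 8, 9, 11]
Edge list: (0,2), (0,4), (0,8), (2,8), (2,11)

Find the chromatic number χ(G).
Clique number ω(G) = 3 (lower bound: χ ≥ ω).
The clique on [0, 2, 8] has size 3, forcing χ ≥ 3, and the coloring below uses 3 colors, so χ(G) = 3.
A valid 3-coloring: color 1: [2, 4, 9]; color 2: [0, 11]; color 3: [8].

χ(G) = 3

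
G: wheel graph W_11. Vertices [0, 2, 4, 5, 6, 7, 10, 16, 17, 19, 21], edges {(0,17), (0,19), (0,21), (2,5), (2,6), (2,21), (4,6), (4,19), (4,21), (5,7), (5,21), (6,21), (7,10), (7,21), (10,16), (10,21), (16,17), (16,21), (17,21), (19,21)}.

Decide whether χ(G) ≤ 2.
No, G is not 2-colorable

The clique on vertices [0, 17, 21] has size 3 > 2, so it alone needs 3 colors.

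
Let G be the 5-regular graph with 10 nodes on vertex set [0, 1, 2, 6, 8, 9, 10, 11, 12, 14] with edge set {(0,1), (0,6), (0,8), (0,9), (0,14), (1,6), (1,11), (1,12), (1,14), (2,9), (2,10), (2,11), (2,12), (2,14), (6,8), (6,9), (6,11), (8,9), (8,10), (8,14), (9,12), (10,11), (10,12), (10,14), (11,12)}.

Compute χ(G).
Clique number ω(G) = 4 (lower bound: χ ≥ ω).
The clique on [0, 6, 8, 9] has size 4, forcing χ ≥ 4, and the coloring below uses 4 colors, so χ(G) = 4.
A valid 4-coloring: color 1: [9, 11, 14]; color 2: [0, 12]; color 3: [1, 2, 8]; color 4: [6, 10].

χ(G) = 4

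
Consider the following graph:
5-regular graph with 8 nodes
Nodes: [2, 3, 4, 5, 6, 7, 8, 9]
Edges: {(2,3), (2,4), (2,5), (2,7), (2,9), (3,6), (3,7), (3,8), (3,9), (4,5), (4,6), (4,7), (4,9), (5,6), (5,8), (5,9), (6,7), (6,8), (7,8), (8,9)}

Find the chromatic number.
Clique number ω(G) = 4 (lower bound: χ ≥ ω).
The clique on [3, 6, 7, 8] has size 4, forcing χ ≥ 4, and the coloring below uses 4 colors, so χ(G) = 4.
A valid 4-coloring: color 1: [3, 5]; color 2: [2, 6]; color 3: [7, 9]; color 4: [4, 8].

χ(G) = 4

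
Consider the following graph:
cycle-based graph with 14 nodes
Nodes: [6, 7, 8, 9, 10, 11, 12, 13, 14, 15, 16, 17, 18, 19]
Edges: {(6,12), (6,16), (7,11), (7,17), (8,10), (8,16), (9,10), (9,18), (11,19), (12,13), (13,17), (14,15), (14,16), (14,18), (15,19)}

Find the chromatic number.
χ(G) = 2

Clique number ω(G) = 2 (lower bound: χ ≥ ω).
The graph is bipartite (no odd cycle), so 2 colors suffice: χ(G) = 2.
A valid 2-coloring: color 1: [10, 11, 12, 15, 16, 17, 18]; color 2: [6, 7, 8, 9, 13, 14, 19].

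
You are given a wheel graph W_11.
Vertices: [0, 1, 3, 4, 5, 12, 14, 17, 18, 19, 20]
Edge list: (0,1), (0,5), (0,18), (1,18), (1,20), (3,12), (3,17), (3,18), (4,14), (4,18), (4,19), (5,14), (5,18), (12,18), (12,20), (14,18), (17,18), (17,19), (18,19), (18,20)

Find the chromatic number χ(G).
Clique number ω(G) = 3 (lower bound: χ ≥ ω).
The clique on [0, 1, 18] has size 3, forcing χ ≥ 3, and the coloring below uses 3 colors, so χ(G) = 3.
A valid 3-coloring: color 1: [18]; color 2: [0, 3, 14, 19, 20]; color 3: [1, 4, 5, 12, 17].

χ(G) = 3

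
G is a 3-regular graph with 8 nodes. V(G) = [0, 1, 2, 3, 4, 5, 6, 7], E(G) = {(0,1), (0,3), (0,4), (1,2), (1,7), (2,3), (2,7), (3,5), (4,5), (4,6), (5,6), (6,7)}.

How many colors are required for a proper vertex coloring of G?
Clique number ω(G) = 3 (lower bound: χ ≥ ω).
The clique on [1, 2, 7] has size 3, forcing χ ≥ 3, and the coloring below uses 3 colors, so χ(G) = 3.
A valid 3-coloring: color 1: [3, 4, 7]; color 2: [0, 2, 5]; color 3: [1, 6].

χ(G) = 3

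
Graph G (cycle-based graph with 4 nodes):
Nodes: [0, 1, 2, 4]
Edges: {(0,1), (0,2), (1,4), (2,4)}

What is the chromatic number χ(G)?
χ(G) = 2

Clique number ω(G) = 2 (lower bound: χ ≥ ω).
The graph is bipartite (no odd cycle), so 2 colors suffice: χ(G) = 2.
A valid 2-coloring: color 1: [1, 2]; color 2: [0, 4].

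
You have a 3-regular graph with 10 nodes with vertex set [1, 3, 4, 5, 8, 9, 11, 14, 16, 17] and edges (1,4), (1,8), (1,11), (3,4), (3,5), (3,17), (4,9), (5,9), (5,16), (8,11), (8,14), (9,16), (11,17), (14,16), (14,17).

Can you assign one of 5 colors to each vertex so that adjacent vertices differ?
A valid 5-coloring: color 1: [4, 5, 8, 17]; color 2: [1, 3, 16]; color 3: [9, 11, 14].
(χ(G) = 3 ≤ 5.)

Yes, G is 5-colorable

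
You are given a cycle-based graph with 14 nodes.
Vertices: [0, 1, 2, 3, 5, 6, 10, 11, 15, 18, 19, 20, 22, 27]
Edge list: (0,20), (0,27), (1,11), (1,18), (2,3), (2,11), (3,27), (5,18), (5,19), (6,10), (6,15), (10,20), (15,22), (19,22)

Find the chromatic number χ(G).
χ(G) = 2

Clique number ω(G) = 2 (lower bound: χ ≥ ω).
The graph is bipartite (no odd cycle), so 2 colors suffice: χ(G) = 2.
A valid 2-coloring: color 1: [0, 3, 10, 11, 15, 18, 19]; color 2: [1, 2, 5, 6, 20, 22, 27].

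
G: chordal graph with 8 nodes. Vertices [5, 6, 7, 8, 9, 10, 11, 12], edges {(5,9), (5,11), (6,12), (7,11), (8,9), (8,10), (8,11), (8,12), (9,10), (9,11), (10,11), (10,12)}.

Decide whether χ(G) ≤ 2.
The clique on vertices [8, 9, 10, 11] has size 4 > 2, so it alone needs 4 colors.

No, G is not 2-colorable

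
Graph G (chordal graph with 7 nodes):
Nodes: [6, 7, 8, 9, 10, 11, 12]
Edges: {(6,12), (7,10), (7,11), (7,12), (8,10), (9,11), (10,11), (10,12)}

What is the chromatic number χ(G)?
Clique number ω(G) = 3 (lower bound: χ ≥ ω).
The clique on [7, 10, 11] has size 3, forcing χ ≥ 3, and the coloring below uses 3 colors, so χ(G) = 3.
A valid 3-coloring: color 1: [6, 9, 10]; color 2: [8, 11, 12]; color 3: [7].

χ(G) = 3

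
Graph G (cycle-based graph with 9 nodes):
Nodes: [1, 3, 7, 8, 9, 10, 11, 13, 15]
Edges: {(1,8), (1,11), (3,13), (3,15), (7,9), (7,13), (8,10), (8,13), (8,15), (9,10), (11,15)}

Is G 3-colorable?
Yes, G is 3-colorable

A valid 3-coloring: color 1: [3, 7, 8, 11]; color 2: [1, 9, 13, 15]; color 3: [10].
(χ(G) = 3 ≤ 3.)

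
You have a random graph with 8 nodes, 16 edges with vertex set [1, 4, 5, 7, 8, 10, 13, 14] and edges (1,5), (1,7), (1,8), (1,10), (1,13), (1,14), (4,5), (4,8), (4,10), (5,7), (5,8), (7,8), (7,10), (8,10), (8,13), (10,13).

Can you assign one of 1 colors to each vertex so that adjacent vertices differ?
No, G is not 1-colorable

The clique on vertices [1, 8, 10, 13] has size 4 > 1, so it alone needs 4 colors.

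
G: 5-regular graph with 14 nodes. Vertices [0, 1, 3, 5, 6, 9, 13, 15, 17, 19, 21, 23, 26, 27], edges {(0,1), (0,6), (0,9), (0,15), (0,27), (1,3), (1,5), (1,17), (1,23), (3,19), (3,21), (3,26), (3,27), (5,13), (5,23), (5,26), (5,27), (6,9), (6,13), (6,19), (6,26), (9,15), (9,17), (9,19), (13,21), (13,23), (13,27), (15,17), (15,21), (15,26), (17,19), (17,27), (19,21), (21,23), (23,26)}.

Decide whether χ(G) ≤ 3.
Odd cycle [19, 17, 15, 0, 6] needs 3 colors (χ ≥ 3).
Vertex 9 is adjacent to every vertex of [0, 6, 15, 17, 19], which already need 3 colors among themselves, so 9 needs a new color (χ ≥ 4).
Hence χ(G) ≥ 4 > 3, so no proper 3-coloring exists.

No, G is not 3-colorable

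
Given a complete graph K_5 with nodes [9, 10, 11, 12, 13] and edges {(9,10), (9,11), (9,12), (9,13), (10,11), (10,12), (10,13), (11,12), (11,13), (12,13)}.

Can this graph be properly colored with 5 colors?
A valid 5-coloring: color 1: [9]; color 2: [10]; color 3: [12]; color 4: [13]; color 5: [11].
(χ(G) = 5 ≤ 5.)

Yes, G is 5-colorable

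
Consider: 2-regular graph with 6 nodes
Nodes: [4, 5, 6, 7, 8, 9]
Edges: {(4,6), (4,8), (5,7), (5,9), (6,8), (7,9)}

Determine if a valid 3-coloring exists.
Yes, G is 3-colorable

A valid 3-coloring: color 1: [5, 8]; color 2: [6, 7]; color 3: [4, 9].
(χ(G) = 3 ≤ 3.)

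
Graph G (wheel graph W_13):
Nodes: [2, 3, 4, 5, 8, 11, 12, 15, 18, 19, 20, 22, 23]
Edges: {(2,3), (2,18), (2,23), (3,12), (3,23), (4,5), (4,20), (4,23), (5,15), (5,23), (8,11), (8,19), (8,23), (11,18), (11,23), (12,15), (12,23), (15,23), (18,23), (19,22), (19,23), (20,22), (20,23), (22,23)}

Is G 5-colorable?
A valid 5-coloring: color 1: [23]; color 2: [2, 5, 11, 12, 19, 20]; color 3: [3, 4, 8, 15, 18, 22].
(χ(G) = 3 ≤ 5.)

Yes, G is 5-colorable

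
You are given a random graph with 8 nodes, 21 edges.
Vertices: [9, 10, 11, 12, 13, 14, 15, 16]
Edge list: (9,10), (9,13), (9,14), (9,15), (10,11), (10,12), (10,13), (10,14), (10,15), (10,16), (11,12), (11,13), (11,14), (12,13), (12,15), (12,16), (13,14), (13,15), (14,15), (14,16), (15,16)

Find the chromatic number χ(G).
χ(G) = 5

Clique number ω(G) = 5 (lower bound: χ ≥ ω).
The clique on [9, 10, 13, 14, 15] has size 5, forcing χ ≥ 5, and the coloring below uses 5 colors, so χ(G) = 5.
A valid 5-coloring: color 1: [10]; color 2: [12, 14]; color 3: [11, 15]; color 4: [13, 16]; color 5: [9].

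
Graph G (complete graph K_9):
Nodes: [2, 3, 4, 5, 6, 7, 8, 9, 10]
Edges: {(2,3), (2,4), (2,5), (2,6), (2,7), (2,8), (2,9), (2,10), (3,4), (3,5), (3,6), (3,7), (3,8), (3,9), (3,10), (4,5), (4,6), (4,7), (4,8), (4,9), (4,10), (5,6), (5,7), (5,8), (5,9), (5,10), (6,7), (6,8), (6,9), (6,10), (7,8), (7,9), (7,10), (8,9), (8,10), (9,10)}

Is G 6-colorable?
The clique on vertices [2, 3, 4, 5, 6, 7, 8, 9, 10] has size 9 > 6, so it alone needs 9 colors.

No, G is not 6-colorable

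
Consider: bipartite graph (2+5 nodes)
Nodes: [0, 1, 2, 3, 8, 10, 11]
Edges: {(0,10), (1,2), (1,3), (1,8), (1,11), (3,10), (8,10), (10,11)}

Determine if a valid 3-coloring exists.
A valid 3-coloring: color 1: [1, 10]; color 2: [0, 2, 3, 8, 11].
(χ(G) = 2 ≤ 3.)

Yes, G is 3-colorable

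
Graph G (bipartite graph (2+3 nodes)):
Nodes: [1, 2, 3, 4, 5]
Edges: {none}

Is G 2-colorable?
Yes, G is 2-colorable

A valid 2-coloring: color 1: [1, 2, 3, 4, 5].
(χ(G) = 1 ≤ 2.)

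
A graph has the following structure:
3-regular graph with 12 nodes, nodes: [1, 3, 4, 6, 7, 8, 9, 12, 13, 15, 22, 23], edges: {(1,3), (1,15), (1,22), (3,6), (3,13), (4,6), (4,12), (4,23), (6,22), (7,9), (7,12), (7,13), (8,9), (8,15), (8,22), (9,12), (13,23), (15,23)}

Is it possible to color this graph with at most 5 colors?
A valid 5-coloring: color 1: [3, 7, 8, 23]; color 2: [1, 4, 9, 13]; color 3: [12, 15, 22]; color 4: [6].
(χ(G) = 3 ≤ 5.)

Yes, G is 5-colorable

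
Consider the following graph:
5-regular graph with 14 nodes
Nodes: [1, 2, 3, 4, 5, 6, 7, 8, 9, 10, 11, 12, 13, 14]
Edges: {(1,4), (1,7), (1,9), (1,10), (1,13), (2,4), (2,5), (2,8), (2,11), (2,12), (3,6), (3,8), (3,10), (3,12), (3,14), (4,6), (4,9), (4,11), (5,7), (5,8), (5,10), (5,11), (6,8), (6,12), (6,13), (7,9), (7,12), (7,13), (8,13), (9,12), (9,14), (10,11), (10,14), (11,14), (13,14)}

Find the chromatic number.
Clique number ω(G) = 3 (lower bound: χ ≥ ω).
Suppose a proper 3-coloring c exists. The clique [1, 4, 9] takes 3 distinct colors; by symmetry let c(1) = 1, c(4) = 2, c(9) = 3.
- Vertex 7: neighbors [1, 9] already have colors [1, 3] ⇒ c(7) = 2.
- Vertex 12: neighbors [7, 9] already have colors [2, 3] ⇒ c(12) = 1.
- Vertex 2: neighbors [12, 4] already have colors [1, 2] ⇒ c(2) = 3.
- Vertex 5: neighbors [7, 2] already have colors [2, 3] ⇒ c(5) = 1.
- Vertex 11: neighbors [5, 4, 2] already have colors [1, 2, 3] — all 3 colors blocked. Contradiction.
The forced assignments end in a contradiction, so G has no proper 3-coloring (χ ≥ 4).
The coloring below uses 4 colors, so χ(G) = 4.
A valid 4-coloring: color 1: [1, 8, 12, 14]; color 2: [2, 6, 7, 10]; color 3: [3, 4, 5, 13]; color 4: [9, 11].

χ(G) = 4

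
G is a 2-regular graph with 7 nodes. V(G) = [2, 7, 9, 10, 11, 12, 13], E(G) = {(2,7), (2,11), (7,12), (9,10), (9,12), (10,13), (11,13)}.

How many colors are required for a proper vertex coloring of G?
Clique number ω(G) = 2 (lower bound: χ ≥ ω).
Odd cycle [7, 2, 11, 13, 10, 9, 12] needs 3 colors (χ ≥ 3).
The coloring below uses 3 colors, so χ(G) = 3.
A valid 3-coloring: color 1: [2, 9, 13]; color 2: [10, 11, 12]; color 3: [7].

χ(G) = 3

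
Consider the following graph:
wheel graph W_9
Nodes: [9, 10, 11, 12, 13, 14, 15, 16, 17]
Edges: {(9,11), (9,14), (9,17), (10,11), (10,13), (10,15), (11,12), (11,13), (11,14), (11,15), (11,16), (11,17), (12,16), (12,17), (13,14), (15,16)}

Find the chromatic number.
Clique number ω(G) = 3 (lower bound: χ ≥ ω).
The clique on [9, 11, 17] has size 3, forcing χ ≥ 3, and the coloring below uses 3 colors, so χ(G) = 3.
A valid 3-coloring: color 1: [11]; color 2: [9, 12, 13, 15]; color 3: [10, 14, 16, 17].

χ(G) = 3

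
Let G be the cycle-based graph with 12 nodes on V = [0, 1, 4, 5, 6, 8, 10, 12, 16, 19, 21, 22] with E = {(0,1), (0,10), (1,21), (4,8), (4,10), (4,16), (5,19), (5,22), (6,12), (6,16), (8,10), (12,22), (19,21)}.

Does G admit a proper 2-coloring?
The clique on vertices [4, 8, 10] has size 3 > 2, so it alone needs 3 colors.

No, G is not 2-colorable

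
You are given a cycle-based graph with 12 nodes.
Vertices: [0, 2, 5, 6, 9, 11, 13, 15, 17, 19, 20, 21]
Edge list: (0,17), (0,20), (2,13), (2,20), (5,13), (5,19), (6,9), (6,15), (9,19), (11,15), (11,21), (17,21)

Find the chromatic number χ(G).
χ(G) = 2

Clique number ω(G) = 2 (lower bound: χ ≥ ω).
The graph is bipartite (no odd cycle), so 2 colors suffice: χ(G) = 2.
A valid 2-coloring: color 1: [6, 11, 13, 17, 19, 20]; color 2: [0, 2, 5, 9, 15, 21].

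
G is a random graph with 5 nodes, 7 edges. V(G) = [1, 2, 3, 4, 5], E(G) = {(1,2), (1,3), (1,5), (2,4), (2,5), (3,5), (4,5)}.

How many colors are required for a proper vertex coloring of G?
Clique number ω(G) = 3 (lower bound: χ ≥ ω).
The clique on [1, 2, 5] has size 3, forcing χ ≥ 3, and the coloring below uses 3 colors, so χ(G) = 3.
A valid 3-coloring: color 1: [5]; color 2: [2, 3]; color 3: [1, 4].

χ(G) = 3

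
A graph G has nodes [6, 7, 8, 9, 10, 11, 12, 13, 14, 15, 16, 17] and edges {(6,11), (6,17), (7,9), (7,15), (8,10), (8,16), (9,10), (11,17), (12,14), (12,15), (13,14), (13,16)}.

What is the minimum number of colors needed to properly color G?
Clique number ω(G) = 3 (lower bound: χ ≥ ω).
The clique on [6, 11, 17] has size 3, forcing χ ≥ 3, and the coloring below uses 3 colors, so χ(G) = 3.
A valid 3-coloring: color 1: [7, 8, 12, 13, 17]; color 2: [9, 11, 14, 15, 16]; color 3: [6, 10].

χ(G) = 3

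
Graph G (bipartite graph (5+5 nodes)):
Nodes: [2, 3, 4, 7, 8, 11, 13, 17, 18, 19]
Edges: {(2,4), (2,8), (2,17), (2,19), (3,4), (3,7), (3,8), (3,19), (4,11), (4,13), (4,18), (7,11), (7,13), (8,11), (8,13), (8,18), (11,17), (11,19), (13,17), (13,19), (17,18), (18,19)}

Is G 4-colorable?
Yes, G is 4-colorable

A valid 4-coloring: color 1: [2, 3, 11, 13, 18]; color 2: [4, 7, 8, 17, 19].
(χ(G) = 2 ≤ 4.)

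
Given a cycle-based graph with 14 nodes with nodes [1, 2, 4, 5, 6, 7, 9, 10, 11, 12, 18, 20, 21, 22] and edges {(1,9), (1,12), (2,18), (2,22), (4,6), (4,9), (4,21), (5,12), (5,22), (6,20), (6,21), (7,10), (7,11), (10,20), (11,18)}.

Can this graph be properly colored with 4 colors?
A valid 4-coloring: color 1: [1, 2, 4, 5, 11, 20]; color 2: [6, 9, 10, 12, 18, 22]; color 3: [7, 21].
(χ(G) = 3 ≤ 4.)

Yes, G is 4-colorable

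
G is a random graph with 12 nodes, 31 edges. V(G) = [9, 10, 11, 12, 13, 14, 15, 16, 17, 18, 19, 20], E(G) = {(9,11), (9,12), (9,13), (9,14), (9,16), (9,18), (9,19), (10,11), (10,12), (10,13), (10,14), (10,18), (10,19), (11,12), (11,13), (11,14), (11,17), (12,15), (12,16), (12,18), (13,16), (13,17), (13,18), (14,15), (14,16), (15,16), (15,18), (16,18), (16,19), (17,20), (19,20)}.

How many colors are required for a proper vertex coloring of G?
Clique number ω(G) = 4 (lower bound: χ ≥ ω).
The clique on [9, 12, 16, 18] has size 4, forcing χ ≥ 4, and the coloring below uses 4 colors, so χ(G) = 4.
A valid 4-coloring: color 1: [9, 10, 15, 17]; color 2: [11, 16, 20]; color 3: [14, 18, 19]; color 4: [12, 13].

χ(G) = 4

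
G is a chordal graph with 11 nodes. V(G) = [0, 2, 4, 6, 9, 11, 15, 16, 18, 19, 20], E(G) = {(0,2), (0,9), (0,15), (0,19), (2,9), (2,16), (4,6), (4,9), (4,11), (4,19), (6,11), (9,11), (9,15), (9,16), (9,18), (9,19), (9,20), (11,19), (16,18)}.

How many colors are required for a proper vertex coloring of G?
χ(G) = 4

Clique number ω(G) = 4 (lower bound: χ ≥ ω).
The clique on [4, 9, 11, 19] has size 4, forcing χ ≥ 4, and the coloring below uses 4 colors, so χ(G) = 4.
A valid 4-coloring: color 1: [6, 9]; color 2: [0, 4, 16, 20]; color 3: [2, 15, 18, 19]; color 4: [11].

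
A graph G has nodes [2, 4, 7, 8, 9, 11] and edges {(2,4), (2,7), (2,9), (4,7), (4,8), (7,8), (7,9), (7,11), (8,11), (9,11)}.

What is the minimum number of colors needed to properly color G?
χ(G) = 4

Clique number ω(G) = 3 (lower bound: χ ≥ ω).
Odd cycle [2, 9, 11, 8, 4] needs 3 colors (χ ≥ 3).
Vertex 7 is adjacent to every vertex of [2, 4, 8, 9, 11], which already need 3 colors among themselves, so 7 needs a new color (χ ≥ 4).
The coloring below uses 4 colors, so χ(G) = 4.
A valid 4-coloring: color 1: [7]; color 2: [2, 8]; color 3: [4, 9]; color 4: [11].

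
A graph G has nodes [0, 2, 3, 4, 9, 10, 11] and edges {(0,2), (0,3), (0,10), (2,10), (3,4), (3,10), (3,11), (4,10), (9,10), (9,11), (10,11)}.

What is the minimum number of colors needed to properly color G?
χ(G) = 3

Clique number ω(G) = 3 (lower bound: χ ≥ ω).
The clique on [9, 10, 11] has size 3, forcing χ ≥ 3, and the coloring below uses 3 colors, so χ(G) = 3.
A valid 3-coloring: color 1: [10]; color 2: [2, 3, 9]; color 3: [0, 4, 11].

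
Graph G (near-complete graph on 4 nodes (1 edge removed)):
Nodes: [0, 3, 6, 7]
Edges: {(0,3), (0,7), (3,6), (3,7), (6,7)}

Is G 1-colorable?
The clique on vertices [0, 3, 7] has size 3 > 1, so it alone needs 3 colors.

No, G is not 1-colorable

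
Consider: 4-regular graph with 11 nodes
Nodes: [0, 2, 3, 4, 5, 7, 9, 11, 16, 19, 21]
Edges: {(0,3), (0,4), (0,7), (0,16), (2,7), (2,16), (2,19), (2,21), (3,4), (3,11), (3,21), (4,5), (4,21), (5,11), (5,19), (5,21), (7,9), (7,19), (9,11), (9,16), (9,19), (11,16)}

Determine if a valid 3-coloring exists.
A valid 3-coloring: color 1: [3, 5, 7, 16]; color 2: [2, 4, 9]; color 3: [0, 11, 19, 21].
(χ(G) = 3 ≤ 3.)

Yes, G is 3-colorable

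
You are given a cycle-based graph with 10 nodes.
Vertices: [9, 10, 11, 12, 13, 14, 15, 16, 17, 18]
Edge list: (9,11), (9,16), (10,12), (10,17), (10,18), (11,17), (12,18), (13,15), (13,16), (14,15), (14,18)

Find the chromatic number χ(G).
Clique number ω(G) = 3 (lower bound: χ ≥ ω).
The clique on [10, 12, 18] has size 3, forcing χ ≥ 3, and the coloring below uses 3 colors, so χ(G) = 3.
A valid 3-coloring: color 1: [9, 13, 17, 18]; color 2: [10, 11, 15, 16]; color 3: [12, 14].

χ(G) = 3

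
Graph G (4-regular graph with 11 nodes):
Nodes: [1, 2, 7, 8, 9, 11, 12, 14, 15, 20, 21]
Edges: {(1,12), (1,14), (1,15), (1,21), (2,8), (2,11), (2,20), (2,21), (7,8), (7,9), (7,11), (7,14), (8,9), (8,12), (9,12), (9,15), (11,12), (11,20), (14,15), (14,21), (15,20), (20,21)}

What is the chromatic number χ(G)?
χ(G) = 4

Clique number ω(G) = 3 (lower bound: χ ≥ ω).
Suppose a proper 3-coloring c exists. The clique [1, 14, 15] takes 3 distinct colors; by symmetry let c(1) = 1, c(14) = 2, c(15) = 3.
- Vertex 21: neighbors [1, 14] already have colors [1, 2] ⇒ c(21) = 3.
- Vertex 2: neighbors [21] already have colors [3]; try each remaining color.
- Case c(2) = 1:
  - Vertex 20: neighbors [2, 15] already have colors [1, 3] ⇒ c(20) = 2.
  - Vertex 11: neighbors [2, 20] already have colors [1, 2] ⇒ c(11) = 3.
  - Vertex 7: neighbors [14, 11] already have colors [2, 3] ⇒ c(7) = 1.
  - Vertex 9: neighbors [7, 15] already have colors [1, 3] ⇒ c(9) = 2.
  - Vertex 12: neighbors [1, 9, 11] already have colors [1, 2, 3] — all 3 colors blocked. Contradiction.
- Case c(2) = 2:
  - Vertex 20: neighbors [2, 15] already have colors [2, 3] ⇒ c(20) = 1.
  - Vertex 11: neighbors [20, 2] already have colors [1, 2] ⇒ c(11) = 3.
  - Vertex 7: neighbors [14, 11] already have colors [2, 3] ⇒ c(7) = 1.
  - Vertex 8: neighbors [7, 2] already have colors [1, 2] ⇒ c(8) = 3.
  - Vertex 9: neighbors [7, 8] already have colors [1, 3] ⇒ c(9) = 2.
  - Vertex 12: neighbors [1, 9, 8] already have colors [1, 2, 3] — all 3 colors blocked. Contradiction.
Every case ends in a contradiction, so G has no proper 3-coloring (χ ≥ 4).
The coloring below uses 4 colors, so χ(G) = 4.
A valid 4-coloring: color 1: [8, 11, 15, 21]; color 2: [12, 14, 20]; color 3: [1, 2, 7]; color 4: [9].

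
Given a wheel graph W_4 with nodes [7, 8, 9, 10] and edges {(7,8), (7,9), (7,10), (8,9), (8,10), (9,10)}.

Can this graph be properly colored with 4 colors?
A valid 4-coloring: color 1: [7]; color 2: [8]; color 3: [9]; color 4: [10].
(χ(G) = 4 ≤ 4.)

Yes, G is 4-colorable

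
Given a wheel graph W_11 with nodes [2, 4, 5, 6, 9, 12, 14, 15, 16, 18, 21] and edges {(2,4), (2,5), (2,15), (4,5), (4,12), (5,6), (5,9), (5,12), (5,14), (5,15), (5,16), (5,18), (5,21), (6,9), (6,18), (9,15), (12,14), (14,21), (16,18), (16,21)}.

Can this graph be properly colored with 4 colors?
A valid 4-coloring: color 1: [5]; color 2: [4, 6, 14, 15, 16]; color 3: [2, 9, 12, 18, 21].
(χ(G) = 3 ≤ 4.)

Yes, G is 4-colorable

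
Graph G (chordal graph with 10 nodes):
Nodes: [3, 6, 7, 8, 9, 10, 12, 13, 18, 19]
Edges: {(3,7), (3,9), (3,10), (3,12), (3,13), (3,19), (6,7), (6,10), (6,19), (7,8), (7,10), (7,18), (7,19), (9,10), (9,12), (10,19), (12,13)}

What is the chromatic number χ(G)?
χ(G) = 4

Clique number ω(G) = 4 (lower bound: χ ≥ ω).
The clique on [3, 7, 10, 19] has size 4, forcing χ ≥ 4, and the coloring below uses 4 colors, so χ(G) = 4.
A valid 4-coloring: color 1: [7, 9, 13]; color 2: [3, 6, 8, 18]; color 3: [10, 12]; color 4: [19].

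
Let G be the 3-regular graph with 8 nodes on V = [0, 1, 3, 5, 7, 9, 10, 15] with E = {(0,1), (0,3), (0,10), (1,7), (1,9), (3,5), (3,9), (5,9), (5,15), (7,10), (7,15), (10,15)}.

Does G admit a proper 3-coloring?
Yes, G is 3-colorable

A valid 3-coloring: color 1: [0, 5, 7]; color 2: [1, 3, 15]; color 3: [9, 10].
(χ(G) = 3 ≤ 3.)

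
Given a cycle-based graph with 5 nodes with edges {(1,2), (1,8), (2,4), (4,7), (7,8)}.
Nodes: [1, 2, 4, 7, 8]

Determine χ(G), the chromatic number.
χ(G) = 3

Clique number ω(G) = 2 (lower bound: χ ≥ ω).
Odd cycle [2, 1, 8, 7, 4] needs 3 colors (χ ≥ 3).
The coloring below uses 3 colors, so χ(G) = 3.
A valid 3-coloring: color 1: [2, 7]; color 2: [1, 4]; color 3: [8].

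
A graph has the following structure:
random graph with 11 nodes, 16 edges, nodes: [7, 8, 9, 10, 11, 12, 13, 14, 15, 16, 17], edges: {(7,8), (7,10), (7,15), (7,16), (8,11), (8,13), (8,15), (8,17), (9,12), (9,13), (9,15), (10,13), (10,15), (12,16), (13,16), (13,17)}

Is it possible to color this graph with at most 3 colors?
Yes, G is 3-colorable

A valid 3-coloring: color 1: [8, 9, 10, 14, 16]; color 2: [7, 11, 12, 13]; color 3: [15, 17].
(χ(G) = 3 ≤ 3.)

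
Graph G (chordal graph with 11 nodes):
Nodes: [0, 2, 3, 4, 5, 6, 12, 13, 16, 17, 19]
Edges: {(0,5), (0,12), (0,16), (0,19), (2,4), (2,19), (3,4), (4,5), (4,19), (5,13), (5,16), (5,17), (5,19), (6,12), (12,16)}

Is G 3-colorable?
Yes, G is 3-colorable

A valid 3-coloring: color 1: [2, 3, 5, 12]; color 2: [0, 4, 6, 13, 17]; color 3: [16, 19].
(χ(G) = 3 ≤ 3.)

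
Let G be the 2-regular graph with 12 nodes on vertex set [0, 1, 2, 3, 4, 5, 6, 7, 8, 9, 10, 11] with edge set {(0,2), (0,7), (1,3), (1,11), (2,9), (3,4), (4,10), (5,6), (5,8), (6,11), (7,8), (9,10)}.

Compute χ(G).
Clique number ω(G) = 2 (lower bound: χ ≥ ω).
The graph is bipartite (no odd cycle), so 2 colors suffice: χ(G) = 2.
A valid 2-coloring: color 1: [0, 1, 4, 6, 8, 9]; color 2: [2, 3, 5, 7, 10, 11].

χ(G) = 2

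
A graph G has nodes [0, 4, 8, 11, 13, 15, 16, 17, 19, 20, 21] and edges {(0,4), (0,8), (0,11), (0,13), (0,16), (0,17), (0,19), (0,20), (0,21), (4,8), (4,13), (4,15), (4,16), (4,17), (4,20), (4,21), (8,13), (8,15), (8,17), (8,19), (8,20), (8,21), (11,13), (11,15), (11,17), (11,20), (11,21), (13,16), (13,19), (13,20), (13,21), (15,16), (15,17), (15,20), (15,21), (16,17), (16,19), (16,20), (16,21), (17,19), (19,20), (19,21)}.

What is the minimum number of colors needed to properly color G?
χ(G) = 5

Clique number ω(G) = 5 (lower bound: χ ≥ ω).
The clique on [0, 8, 13, 19, 20] has size 5, forcing χ ≥ 5, and the coloring below uses 5 colors, so χ(G) = 5.
A valid 5-coloring: color 1: [0, 15]; color 2: [17, 20, 21]; color 3: [13]; color 4: [8, 11, 16]; color 5: [4, 19].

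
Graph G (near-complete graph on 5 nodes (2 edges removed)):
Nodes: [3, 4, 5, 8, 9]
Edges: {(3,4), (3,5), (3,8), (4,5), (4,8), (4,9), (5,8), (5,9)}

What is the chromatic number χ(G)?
Clique number ω(G) = 4 (lower bound: χ ≥ ω).
The clique on [3, 4, 5, 8] has size 4, forcing χ ≥ 4, and the coloring below uses 4 colors, so χ(G) = 4.
A valid 4-coloring: color 1: [4]; color 2: [5]; color 3: [3, 9]; color 4: [8].

χ(G) = 4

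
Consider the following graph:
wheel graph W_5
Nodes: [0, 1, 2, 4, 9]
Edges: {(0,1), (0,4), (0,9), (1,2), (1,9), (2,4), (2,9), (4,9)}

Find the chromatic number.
χ(G) = 3

Clique number ω(G) = 3 (lower bound: χ ≥ ω).
The clique on [0, 1, 9] has size 3, forcing χ ≥ 3, and the coloring below uses 3 colors, so χ(G) = 3.
A valid 3-coloring: color 1: [9]; color 2: [0, 2]; color 3: [1, 4].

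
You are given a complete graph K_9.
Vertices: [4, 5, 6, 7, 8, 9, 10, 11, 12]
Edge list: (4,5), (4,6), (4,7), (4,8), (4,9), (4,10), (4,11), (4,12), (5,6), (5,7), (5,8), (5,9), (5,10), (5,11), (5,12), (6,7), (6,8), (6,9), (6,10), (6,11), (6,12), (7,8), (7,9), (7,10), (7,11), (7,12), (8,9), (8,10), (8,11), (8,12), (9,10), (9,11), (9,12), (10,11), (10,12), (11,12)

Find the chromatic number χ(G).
χ(G) = 9

Clique number ω(G) = 9 (lower bound: χ ≥ ω).
The clique on [4, 5, 6, 7, 8, 9, 10, 11, 12] has size 9, forcing χ ≥ 9, and the coloring below uses 9 colors, so χ(G) = 9.
A valid 9-coloring: color 1: [6]; color 2: [8]; color 3: [5]; color 4: [9]; color 5: [11]; color 6: [10]; color 7: [12]; color 8: [4]; color 9: [7].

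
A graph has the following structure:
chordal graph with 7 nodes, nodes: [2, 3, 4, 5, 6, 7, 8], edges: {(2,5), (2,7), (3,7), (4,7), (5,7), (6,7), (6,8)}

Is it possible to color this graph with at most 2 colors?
The clique on vertices [2, 5, 7] has size 3 > 2, so it alone needs 3 colors.

No, G is not 2-colorable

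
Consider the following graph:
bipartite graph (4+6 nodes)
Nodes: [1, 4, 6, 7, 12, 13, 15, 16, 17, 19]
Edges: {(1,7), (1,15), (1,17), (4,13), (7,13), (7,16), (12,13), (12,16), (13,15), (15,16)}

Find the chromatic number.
Clique number ω(G) = 2 (lower bound: χ ≥ ω).
The graph is bipartite (no odd cycle), so 2 colors suffice: χ(G) = 2.
A valid 2-coloring: color 1: [1, 6, 13, 16, 19]; color 2: [4, 7, 12, 15, 17].

χ(G) = 2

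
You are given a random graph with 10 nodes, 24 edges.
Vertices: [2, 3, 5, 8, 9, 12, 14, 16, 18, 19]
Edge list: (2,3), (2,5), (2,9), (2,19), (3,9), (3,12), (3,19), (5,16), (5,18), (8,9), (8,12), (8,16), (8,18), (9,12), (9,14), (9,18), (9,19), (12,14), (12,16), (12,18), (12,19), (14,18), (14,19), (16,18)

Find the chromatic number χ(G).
χ(G) = 4

Clique number ω(G) = 4 (lower bound: χ ≥ ω).
The clique on [8, 12, 16, 18] has size 4, forcing χ ≥ 4, and the coloring below uses 4 colors, so χ(G) = 4.
A valid 4-coloring: color 1: [2, 12]; color 2: [9, 16]; color 3: [18, 19]; color 4: [3, 5, 8, 14].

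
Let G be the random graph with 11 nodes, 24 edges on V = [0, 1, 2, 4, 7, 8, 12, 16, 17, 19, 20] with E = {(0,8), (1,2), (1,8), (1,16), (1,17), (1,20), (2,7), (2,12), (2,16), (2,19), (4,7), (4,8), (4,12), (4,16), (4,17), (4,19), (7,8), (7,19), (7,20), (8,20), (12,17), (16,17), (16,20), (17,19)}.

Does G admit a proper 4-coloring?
Yes, G is 4-colorable

A valid 4-coloring: color 1: [0, 2, 4, 20]; color 2: [8, 17]; color 3: [1, 7, 12]; color 4: [16, 19].
(χ(G) = 4 ≤ 4.)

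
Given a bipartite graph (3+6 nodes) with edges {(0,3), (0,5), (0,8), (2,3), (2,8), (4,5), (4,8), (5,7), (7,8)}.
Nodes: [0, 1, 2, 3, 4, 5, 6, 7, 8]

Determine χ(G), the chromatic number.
Clique number ω(G) = 2 (lower bound: χ ≥ ω).
The graph is bipartite (no odd cycle), so 2 colors suffice: χ(G) = 2.
A valid 2-coloring: color 1: [1, 3, 5, 6, 8]; color 2: [0, 2, 4, 7].

χ(G) = 2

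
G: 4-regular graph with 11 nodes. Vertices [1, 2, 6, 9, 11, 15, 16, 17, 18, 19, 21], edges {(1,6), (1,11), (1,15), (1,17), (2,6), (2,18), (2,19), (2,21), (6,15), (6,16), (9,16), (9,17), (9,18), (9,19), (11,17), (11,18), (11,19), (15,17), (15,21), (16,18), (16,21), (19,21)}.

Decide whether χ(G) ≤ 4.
A valid 4-coloring: color 1: [1, 16, 19]; color 2: [2, 9, 11, 15]; color 3: [6, 17, 18, 21].
(χ(G) = 3 ≤ 4.)

Yes, G is 4-colorable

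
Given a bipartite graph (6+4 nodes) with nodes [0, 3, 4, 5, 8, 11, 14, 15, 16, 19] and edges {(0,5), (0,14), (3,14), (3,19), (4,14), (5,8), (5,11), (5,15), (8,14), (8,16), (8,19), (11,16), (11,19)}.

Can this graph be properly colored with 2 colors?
A valid 2-coloring: color 1: [0, 3, 4, 8, 11, 15]; color 2: [5, 14, 16, 19].
(χ(G) = 2 ≤ 2.)

Yes, G is 2-colorable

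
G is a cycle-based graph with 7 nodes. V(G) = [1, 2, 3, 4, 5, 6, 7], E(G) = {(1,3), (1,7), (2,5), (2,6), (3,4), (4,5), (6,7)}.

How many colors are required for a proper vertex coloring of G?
χ(G) = 3

Clique number ω(G) = 2 (lower bound: χ ≥ ω).
Odd cycle [1, 7, 6, 2, 5, 4, 3] needs 3 colors (χ ≥ 3).
The coloring below uses 3 colors, so χ(G) = 3.
A valid 3-coloring: color 1: [1, 4, 6]; color 2: [2, 3, 7]; color 3: [5].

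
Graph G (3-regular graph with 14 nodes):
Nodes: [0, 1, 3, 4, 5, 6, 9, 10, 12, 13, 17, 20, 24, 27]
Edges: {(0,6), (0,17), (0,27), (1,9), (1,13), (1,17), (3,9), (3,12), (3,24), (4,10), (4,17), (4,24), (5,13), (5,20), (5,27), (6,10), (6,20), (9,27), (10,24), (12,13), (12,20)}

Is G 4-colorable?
Yes, G is 4-colorable

A valid 4-coloring: color 1: [1, 5, 6, 12, 24]; color 2: [3, 10, 13, 17, 20, 27]; color 3: [0, 4, 9].
(χ(G) = 3 ≤ 4.)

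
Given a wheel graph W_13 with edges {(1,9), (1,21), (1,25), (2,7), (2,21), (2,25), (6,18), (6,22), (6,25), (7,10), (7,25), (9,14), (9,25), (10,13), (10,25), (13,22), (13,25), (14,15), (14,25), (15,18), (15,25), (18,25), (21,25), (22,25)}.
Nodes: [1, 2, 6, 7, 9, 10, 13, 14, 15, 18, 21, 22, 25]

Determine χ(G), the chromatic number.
χ(G) = 3

Clique number ω(G) = 3 (lower bound: χ ≥ ω).
The clique on [1, 9, 25] has size 3, forcing χ ≥ 3, and the coloring below uses 3 colors, so χ(G) = 3.
A valid 3-coloring: color 1: [25]; color 2: [1, 2, 10, 14, 18, 22]; color 3: [6, 7, 9, 13, 15, 21].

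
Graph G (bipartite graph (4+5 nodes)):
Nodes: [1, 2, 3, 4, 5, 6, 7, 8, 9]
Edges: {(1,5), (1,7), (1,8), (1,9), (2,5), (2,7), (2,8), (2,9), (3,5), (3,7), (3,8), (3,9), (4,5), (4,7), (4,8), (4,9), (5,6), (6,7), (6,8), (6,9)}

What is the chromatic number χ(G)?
Clique number ω(G) = 2 (lower bound: χ ≥ ω).
The graph is bipartite (no odd cycle), so 2 colors suffice: χ(G) = 2.
A valid 2-coloring: color 1: [5, 7, 8, 9]; color 2: [1, 2, 3, 4, 6].

χ(G) = 2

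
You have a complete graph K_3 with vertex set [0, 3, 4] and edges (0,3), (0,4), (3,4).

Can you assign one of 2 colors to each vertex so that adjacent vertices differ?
The clique on vertices [0, 3, 4] has size 3 > 2, so it alone needs 3 colors.

No, G is not 2-colorable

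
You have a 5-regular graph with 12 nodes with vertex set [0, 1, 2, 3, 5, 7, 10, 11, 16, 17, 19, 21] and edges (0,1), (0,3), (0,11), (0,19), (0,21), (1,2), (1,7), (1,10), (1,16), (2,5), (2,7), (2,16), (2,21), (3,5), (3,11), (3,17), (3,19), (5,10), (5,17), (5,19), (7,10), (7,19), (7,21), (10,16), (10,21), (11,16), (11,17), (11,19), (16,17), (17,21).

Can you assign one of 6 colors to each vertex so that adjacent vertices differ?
A valid 6-coloring: color 1: [16, 19, 21]; color 2: [5, 7, 11]; color 3: [2, 3, 10]; color 4: [1, 17]; color 5: [0].
(χ(G) = 4 ≤ 6.)

Yes, G is 6-colorable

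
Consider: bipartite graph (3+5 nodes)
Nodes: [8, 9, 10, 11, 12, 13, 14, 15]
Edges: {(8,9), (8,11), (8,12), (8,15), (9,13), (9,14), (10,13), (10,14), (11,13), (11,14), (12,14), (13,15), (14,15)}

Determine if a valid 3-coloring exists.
Yes, G is 3-colorable

A valid 3-coloring: color 1: [8, 13, 14]; color 2: [9, 10, 11, 12, 15].
(χ(G) = 2 ≤ 3.)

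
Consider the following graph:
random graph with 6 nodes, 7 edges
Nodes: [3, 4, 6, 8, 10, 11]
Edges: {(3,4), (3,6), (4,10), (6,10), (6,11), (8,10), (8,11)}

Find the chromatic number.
Clique number ω(G) = 2 (lower bound: χ ≥ ω).
The graph is bipartite (no odd cycle), so 2 colors suffice: χ(G) = 2.
A valid 2-coloring: color 1: [4, 6, 8]; color 2: [3, 10, 11].

χ(G) = 2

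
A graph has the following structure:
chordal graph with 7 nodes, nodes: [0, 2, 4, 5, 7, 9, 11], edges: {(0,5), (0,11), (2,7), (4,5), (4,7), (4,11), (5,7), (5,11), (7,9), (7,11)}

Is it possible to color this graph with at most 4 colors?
A valid 4-coloring: color 1: [0, 7]; color 2: [2, 5, 9]; color 3: [11]; color 4: [4].
(χ(G) = 4 ≤ 4.)

Yes, G is 4-colorable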